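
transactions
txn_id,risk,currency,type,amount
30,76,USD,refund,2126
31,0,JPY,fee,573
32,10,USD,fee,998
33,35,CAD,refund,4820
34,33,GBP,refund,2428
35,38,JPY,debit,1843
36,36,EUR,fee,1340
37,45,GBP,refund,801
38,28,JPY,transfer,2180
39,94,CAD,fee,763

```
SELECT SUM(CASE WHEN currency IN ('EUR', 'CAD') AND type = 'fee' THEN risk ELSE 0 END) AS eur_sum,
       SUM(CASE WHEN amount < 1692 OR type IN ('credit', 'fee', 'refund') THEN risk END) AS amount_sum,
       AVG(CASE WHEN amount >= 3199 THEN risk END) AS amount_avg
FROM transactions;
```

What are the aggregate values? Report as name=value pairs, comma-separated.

eur_sum=130, amount_sum=329, amount_avg=35

[eur_sum: currency IN ('EUR', 'CAD') AND type = 'fee']
txn_id=30: ✗
txn_id=31: ✗
txn_id=32: ✗
txn_id=33: ✗
txn_id=34: ✗
txn_id=35: ✗
txn_id=36: ✓ → 36
txn_id=37: ✗
txn_id=38: ✗
txn_id=39: ✓ → 94
eur_sum = 36 + 94 = 130
—
[amount_sum: amount < 1692 OR type IN ('credit', 'fee', 'refund')]
txn_id=30: ✓ → 76
txn_id=31: ✓ → 0
txn_id=32: ✓ → 10
txn_id=33: ✓ → 35
txn_id=34: ✓ → 33
txn_id=35: ✗
txn_id=36: ✓ → 36
txn_id=37: ✓ → 45
txn_id=38: ✗
txn_id=39: ✓ → 94
amount_sum = 76 + 10 + 35 + 33 + 36 + 45 + 94 = 329
—
[amount_avg: amount >= 3199]
txn_id=30: ✗
txn_id=31: ✗
txn_id=32: ✗
txn_id=33: ✓ → 35
txn_id=34: ✗
txn_id=35: ✗
txn_id=36: ✗
txn_id=37: ✗
txn_id=38: ✗
txn_id=39: ✗
amount_avg = 35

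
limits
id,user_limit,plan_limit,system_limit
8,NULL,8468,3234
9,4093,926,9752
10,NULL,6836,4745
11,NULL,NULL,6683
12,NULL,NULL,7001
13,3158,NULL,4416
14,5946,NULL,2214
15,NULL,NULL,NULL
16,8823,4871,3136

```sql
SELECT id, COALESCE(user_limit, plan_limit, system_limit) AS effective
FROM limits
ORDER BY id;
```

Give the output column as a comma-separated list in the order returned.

id=8: user_limit=NULL, plan_limit=8468 → 8468
id=9: user_limit=4093 → 4093
id=10: user_limit=NULL, plan_limit=6836 → 6836
id=11: user_limit=NULL, plan_limit=NULL, system_limit=6683 → 6683
id=12: user_limit=NULL, plan_limit=NULL, system_limit=7001 → 7001
id=13: user_limit=3158 → 3158
id=14: user_limit=5946 → 5946
id=15: user_limit=NULL, plan_limit=NULL, system_limit=NULL (all NULL) → NULL
id=16: user_limit=8823 → 8823

8468, 4093, 6836, 6683, 7001, 3158, 5946, NULL, 8823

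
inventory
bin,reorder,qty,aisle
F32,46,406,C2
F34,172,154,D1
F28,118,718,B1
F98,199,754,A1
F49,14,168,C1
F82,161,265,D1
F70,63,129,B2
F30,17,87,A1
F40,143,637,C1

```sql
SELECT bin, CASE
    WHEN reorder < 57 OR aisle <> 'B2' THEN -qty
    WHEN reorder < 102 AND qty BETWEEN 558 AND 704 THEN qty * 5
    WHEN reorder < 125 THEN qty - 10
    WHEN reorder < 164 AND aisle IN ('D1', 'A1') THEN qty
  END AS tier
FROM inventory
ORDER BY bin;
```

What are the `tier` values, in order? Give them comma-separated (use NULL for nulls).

bin=F28: reorder < 57 OR aisle <> 'B2' → -718
bin=F30: reorder < 57 OR aisle <> 'B2' → -87
bin=F32: reorder < 57 OR aisle <> 'B2' → -406
bin=F34: reorder < 57 OR aisle <> 'B2' → -154
bin=F40: reorder < 57 OR aisle <> 'B2' → -637
bin=F49: reorder < 57 OR aisle <> 'B2' → -168
bin=F70: reorder < 125 → 119
bin=F82: reorder < 57 OR aisle <> 'B2' → -265
bin=F98: reorder < 57 OR aisle <> 'B2' → -754

-718, -87, -406, -154, -637, -168, 119, -265, -754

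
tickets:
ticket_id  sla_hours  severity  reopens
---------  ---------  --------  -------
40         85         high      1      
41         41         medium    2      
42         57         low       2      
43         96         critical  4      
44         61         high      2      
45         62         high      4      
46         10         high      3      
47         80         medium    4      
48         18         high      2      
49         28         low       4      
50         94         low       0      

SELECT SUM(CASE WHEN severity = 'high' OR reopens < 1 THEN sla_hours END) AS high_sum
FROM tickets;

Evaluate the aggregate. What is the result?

ticket_id=40: ✓ → 85
ticket_id=41: ✗
ticket_id=42: ✗
ticket_id=43: ✗
ticket_id=44: ✓ → 61
ticket_id=45: ✓ → 62
ticket_id=46: ✓ → 10
ticket_id=47: ✗
ticket_id=48: ✓ → 18
ticket_id=49: ✗
ticket_id=50: ✓ → 94
high_sum = 85 + 61 + 62 + 10 + 18 + 94 = 330

330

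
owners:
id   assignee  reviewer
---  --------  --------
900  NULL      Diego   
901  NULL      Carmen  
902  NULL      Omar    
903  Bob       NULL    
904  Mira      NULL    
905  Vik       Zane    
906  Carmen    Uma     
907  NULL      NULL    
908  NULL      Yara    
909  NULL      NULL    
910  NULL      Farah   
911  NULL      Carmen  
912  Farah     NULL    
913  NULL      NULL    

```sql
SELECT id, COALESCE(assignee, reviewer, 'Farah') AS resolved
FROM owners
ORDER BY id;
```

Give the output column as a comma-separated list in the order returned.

id=900: assignee=NULL, reviewer=Diego → Diego
id=901: assignee=NULL, reviewer=Carmen → Carmen
id=902: assignee=NULL, reviewer=Omar → Omar
id=903: assignee=Bob → Bob
id=904: assignee=Mira → Mira
id=905: assignee=Vik → Vik
id=906: assignee=Carmen → Carmen
id=907: assignee=NULL, reviewer=NULL, → literal Farah → Farah
id=908: assignee=NULL, reviewer=Yara → Yara
id=909: assignee=NULL, reviewer=NULL, → literal Farah → Farah
id=910: assignee=NULL, reviewer=Farah → Farah
id=911: assignee=NULL, reviewer=Carmen → Carmen
id=912: assignee=Farah → Farah
id=913: assignee=NULL, reviewer=NULL, → literal Farah → Farah

Diego, Carmen, Omar, Bob, Mira, Vik, Carmen, Farah, Yara, Farah, Farah, Carmen, Farah, Farah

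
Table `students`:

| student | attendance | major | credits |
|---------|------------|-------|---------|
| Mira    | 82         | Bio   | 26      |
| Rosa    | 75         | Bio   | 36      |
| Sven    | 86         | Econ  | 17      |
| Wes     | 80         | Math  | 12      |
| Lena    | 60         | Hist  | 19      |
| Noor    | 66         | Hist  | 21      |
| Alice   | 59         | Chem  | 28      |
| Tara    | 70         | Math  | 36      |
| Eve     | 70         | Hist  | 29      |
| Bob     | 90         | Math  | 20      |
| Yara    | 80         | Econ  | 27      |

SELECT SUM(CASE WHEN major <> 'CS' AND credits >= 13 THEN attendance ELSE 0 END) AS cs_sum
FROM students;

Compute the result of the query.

738

student=Mira: ✓ → 82
student=Rosa: ✓ → 75
student=Sven: ✓ → 86
student=Wes: ✗
student=Lena: ✓ → 60
student=Noor: ✓ → 66
student=Alice: ✓ → 59
student=Tara: ✓ → 70
student=Eve: ✓ → 70
student=Bob: ✓ → 90
student=Yara: ✓ → 80
cs_sum = 82 + 75 + 86 + 60 + 66 + 59 + 70 + 70 + 90 + 80 = 738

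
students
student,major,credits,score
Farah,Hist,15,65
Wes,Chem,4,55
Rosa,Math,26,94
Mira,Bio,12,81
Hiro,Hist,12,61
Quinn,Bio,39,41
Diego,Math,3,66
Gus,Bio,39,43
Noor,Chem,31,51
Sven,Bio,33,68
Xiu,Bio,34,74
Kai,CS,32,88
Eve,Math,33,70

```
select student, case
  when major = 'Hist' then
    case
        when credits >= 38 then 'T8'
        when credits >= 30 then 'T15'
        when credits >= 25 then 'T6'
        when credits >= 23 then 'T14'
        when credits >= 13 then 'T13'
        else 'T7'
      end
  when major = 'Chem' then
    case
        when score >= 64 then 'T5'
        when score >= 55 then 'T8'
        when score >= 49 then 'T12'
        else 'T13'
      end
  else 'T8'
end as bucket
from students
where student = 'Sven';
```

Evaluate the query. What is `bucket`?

student = Sven: major=Bio, credits=33, score=68.
major='Bio' → outer ELSE → T8

T8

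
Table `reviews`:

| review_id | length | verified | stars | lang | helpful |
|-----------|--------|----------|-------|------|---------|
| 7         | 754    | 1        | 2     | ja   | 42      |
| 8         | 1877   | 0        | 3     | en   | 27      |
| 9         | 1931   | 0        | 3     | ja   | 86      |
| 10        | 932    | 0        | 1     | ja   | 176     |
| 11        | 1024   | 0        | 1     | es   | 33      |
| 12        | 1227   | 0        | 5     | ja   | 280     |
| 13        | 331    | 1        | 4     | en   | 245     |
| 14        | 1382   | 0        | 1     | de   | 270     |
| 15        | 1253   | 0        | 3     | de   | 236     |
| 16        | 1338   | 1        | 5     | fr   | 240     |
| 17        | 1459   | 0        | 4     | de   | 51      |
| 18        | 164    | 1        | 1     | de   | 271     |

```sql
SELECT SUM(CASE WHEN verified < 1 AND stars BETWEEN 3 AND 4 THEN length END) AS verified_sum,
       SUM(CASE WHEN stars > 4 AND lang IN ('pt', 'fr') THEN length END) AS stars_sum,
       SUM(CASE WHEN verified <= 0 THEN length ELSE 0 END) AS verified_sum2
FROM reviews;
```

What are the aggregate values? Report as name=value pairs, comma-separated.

[verified_sum: verified < 1 AND stars BETWEEN 3 AND 4]
review_id=7: ✗
review_id=8: ✓ → 1877
review_id=9: ✓ → 1931
review_id=10: ✗
review_id=11: ✗
review_id=12: ✗
review_id=13: ✗
review_id=14: ✗
review_id=15: ✓ → 1253
review_id=16: ✗
review_id=17: ✓ → 1459
review_id=18: ✗
verified_sum = 1877 + 1931 + 1253 + 1459 = 6520
—
[stars_sum: stars > 4 AND lang IN ('pt', 'fr')]
review_id=7: ✗
review_id=8: ✗
review_id=9: ✗
review_id=10: ✗
review_id=11: ✗
review_id=12: ✗
review_id=13: ✗
review_id=14: ✗
review_id=15: ✗
review_id=16: ✓ → 1338
review_id=17: ✗
review_id=18: ✗
stars_sum = 1338
—
[verified_sum2: verified <= 0]
review_id=7: ✗
review_id=8: ✓ → 1877
review_id=9: ✓ → 1931
review_id=10: ✓ → 932
review_id=11: ✓ → 1024
review_id=12: ✓ → 1227
review_id=13: ✗
review_id=14: ✓ → 1382
review_id=15: ✓ → 1253
review_id=16: ✗
review_id=17: ✓ → 1459
review_id=18: ✗
verified_sum2 = 1877 + 1931 + 932 + 1024 + 1227 + 1382 + 1253 + 1459 = 11085

verified_sum=6520, stars_sum=1338, verified_sum2=11085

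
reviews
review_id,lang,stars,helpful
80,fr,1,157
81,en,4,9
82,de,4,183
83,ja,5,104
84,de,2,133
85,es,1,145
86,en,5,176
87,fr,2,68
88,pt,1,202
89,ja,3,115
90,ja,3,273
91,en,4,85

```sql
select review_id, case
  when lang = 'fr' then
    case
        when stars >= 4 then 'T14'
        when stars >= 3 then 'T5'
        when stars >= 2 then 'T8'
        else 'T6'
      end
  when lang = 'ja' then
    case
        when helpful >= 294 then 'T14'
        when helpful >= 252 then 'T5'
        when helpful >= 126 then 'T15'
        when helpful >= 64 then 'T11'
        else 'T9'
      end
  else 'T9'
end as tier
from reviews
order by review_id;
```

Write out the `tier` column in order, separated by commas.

T6, T9, T9, T11, T9, T9, T9, T8, T9, T11, T5, T9

review_id=80: lang='fr' → inner[ELSE] → T6
review_id=81: lang='en' → outer ELSE → T9
review_id=82: lang='de' → outer ELSE → T9
review_id=83: lang='ja' → inner[helpful >= 64] → T11
review_id=84: lang='de' → outer ELSE → T9
review_id=85: lang='es' → outer ELSE → T9
review_id=86: lang='en' → outer ELSE → T9
review_id=87: lang='fr' → inner[stars >= 2] → T8
review_id=88: lang='pt' → outer ELSE → T9
review_id=89: lang='ja' → inner[helpful >= 64] → T11
review_id=90: lang='ja' → inner[helpful >= 252] → T5
review_id=91: lang='en' → outer ELSE → T9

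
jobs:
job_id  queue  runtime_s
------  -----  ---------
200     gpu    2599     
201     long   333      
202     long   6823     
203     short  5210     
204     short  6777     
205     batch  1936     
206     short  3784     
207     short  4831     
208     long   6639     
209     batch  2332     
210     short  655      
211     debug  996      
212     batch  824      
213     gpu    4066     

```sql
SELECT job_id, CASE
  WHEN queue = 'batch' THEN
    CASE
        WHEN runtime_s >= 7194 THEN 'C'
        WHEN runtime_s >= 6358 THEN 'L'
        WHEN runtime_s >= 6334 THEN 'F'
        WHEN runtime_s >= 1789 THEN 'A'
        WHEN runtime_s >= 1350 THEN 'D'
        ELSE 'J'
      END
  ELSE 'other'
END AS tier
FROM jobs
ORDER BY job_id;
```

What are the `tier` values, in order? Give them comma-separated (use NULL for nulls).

other, other, other, other, other, A, other, other, other, A, other, other, J, other

job_id=200: queue='gpu' → outer ELSE → other
job_id=201: queue='long' → outer ELSE → other
job_id=202: queue='long' → outer ELSE → other
job_id=203: queue='short' → outer ELSE → other
job_id=204: queue='short' → outer ELSE → other
job_id=205: queue='batch' → inner[runtime_s >= 1789] → A
job_id=206: queue='short' → outer ELSE → other
job_id=207: queue='short' → outer ELSE → other
job_id=208: queue='long' → outer ELSE → other
job_id=209: queue='batch' → inner[runtime_s >= 1789] → A
job_id=210: queue='short' → outer ELSE → other
job_id=211: queue='debug' → outer ELSE → other
job_id=212: queue='batch' → inner[ELSE] → J
job_id=213: queue='gpu' → outer ELSE → other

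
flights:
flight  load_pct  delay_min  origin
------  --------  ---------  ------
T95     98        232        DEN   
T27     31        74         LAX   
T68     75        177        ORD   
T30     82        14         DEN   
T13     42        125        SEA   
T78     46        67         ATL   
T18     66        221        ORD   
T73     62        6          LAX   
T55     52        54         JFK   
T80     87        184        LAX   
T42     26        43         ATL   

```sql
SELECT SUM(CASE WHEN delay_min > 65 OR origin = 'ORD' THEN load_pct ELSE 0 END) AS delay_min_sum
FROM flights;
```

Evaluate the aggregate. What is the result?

445

flight=T95: ✓ → 98
flight=T27: ✓ → 31
flight=T68: ✓ → 75
flight=T30: ✗
flight=T13: ✓ → 42
flight=T78: ✓ → 46
flight=T18: ✓ → 66
flight=T73: ✗
flight=T55: ✗
flight=T80: ✓ → 87
flight=T42: ✗
delay_min_sum = 98 + 31 + 75 + 42 + 46 + 66 + 87 = 445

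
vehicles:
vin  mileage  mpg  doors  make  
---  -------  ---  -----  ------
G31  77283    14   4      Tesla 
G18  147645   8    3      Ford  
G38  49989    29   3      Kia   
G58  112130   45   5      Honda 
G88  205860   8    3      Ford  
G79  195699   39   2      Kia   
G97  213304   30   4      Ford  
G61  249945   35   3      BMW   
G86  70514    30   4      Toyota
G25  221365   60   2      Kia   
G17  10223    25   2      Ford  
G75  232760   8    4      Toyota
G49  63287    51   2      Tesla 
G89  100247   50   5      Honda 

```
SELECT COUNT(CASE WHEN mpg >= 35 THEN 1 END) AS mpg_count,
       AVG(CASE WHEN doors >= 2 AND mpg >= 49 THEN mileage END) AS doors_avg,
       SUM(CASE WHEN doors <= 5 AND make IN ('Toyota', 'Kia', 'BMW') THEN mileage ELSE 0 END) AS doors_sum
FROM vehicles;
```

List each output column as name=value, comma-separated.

[mpg_count: mpg >= 35]
vin=G31: ✗
vin=G18: ✗
vin=G38: ✗
vin=G58: ✓ → 1
vin=G88: ✗
vin=G79: ✓ → 1
vin=G97: ✗
vin=G61: ✓ → 1
vin=G86: ✗
vin=G25: ✓ → 1
vin=G17: ✗
vin=G75: ✗
vin=G49: ✓ → 1
vin=G89: ✓ → 1
mpg_count = COUNT(1, 1, 1, 1, 1, 1) = 6
—
[doors_avg: doors >= 2 AND mpg >= 49]
vin=G31: ✗
vin=G18: ✗
vin=G38: ✗
vin=G58: ✗
vin=G88: ✗
vin=G79: ✗
vin=G97: ✗
vin=G61: ✗
vin=G86: ✗
vin=G25: ✓ → 221365
vin=G17: ✗
vin=G75: ✗
vin=G49: ✓ → 63287
vin=G89: ✓ → 100247
doors_avg = (221365 + 63287 + 100247) / 3 = 128299.6666666667
—
[doors_sum: doors <= 5 AND make IN ('Toyota', 'Kia', 'BMW')]
vin=G31: ✗
vin=G18: ✗
vin=G38: ✓ → 49989
vin=G58: ✗
vin=G88: ✗
vin=G79: ✓ → 195699
vin=G97: ✗
vin=G61: ✓ → 249945
vin=G86: ✓ → 70514
vin=G25: ✓ → 221365
vin=G17: ✗
vin=G75: ✓ → 232760
vin=G49: ✗
vin=G89: ✗
doors_sum = 49989 + 195699 + 249945 + 70514 + 221365 + 232760 = 1020272

mpg_count=6, doors_avg=128299.6666666667, doors_sum=1020272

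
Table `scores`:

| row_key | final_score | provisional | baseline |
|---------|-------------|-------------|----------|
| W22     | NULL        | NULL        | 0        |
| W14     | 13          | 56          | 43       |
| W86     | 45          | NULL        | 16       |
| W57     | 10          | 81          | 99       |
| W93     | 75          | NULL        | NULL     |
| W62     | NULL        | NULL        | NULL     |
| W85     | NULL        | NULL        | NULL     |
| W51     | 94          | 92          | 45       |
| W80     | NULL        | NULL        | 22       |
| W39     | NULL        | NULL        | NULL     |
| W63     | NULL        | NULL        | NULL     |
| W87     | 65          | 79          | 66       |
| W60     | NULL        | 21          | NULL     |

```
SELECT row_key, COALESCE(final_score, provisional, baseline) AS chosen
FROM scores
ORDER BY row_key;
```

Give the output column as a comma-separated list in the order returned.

13, 0, NULL, 94, 10, 21, NULL, NULL, 22, NULL, 45, 65, 75

row_key=W14: final_score=13 → 13
row_key=W22: final_score=NULL, provisional=NULL, baseline=0 → 0
row_key=W39: final_score=NULL, provisional=NULL, baseline=NULL (all NULL) → NULL
row_key=W51: final_score=94 → 94
row_key=W57: final_score=10 → 10
row_key=W60: final_score=NULL, provisional=21 → 21
row_key=W62: final_score=NULL, provisional=NULL, baseline=NULL (all NULL) → NULL
row_key=W63: final_score=NULL, provisional=NULL, baseline=NULL (all NULL) → NULL
row_key=W80: final_score=NULL, provisional=NULL, baseline=22 → 22
row_key=W85: final_score=NULL, provisional=NULL, baseline=NULL (all NULL) → NULL
row_key=W86: final_score=45 → 45
row_key=W87: final_score=65 → 65
row_key=W93: final_score=75 → 75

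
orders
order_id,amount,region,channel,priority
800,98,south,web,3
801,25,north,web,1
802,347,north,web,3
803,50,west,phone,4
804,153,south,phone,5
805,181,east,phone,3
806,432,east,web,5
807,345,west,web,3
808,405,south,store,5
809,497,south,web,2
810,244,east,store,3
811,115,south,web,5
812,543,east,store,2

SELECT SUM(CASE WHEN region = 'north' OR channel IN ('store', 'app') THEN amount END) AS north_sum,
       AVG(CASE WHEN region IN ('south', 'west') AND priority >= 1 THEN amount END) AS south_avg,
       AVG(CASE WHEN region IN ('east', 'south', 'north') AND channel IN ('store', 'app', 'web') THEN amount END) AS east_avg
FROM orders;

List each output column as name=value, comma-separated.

north_sum=1564, south_avg=237.5714285714, east_avg=300.6666666667

[north_sum: region = 'north' OR channel IN ('store', 'app')]
order_id=800: ✗
order_id=801: ✓ → 25
order_id=802: ✓ → 347
order_id=803: ✗
order_id=804: ✗
order_id=805: ✗
order_id=806: ✗
order_id=807: ✗
order_id=808: ✓ → 405
order_id=809: ✗
order_id=810: ✓ → 244
order_id=811: ✗
order_id=812: ✓ → 543
north_sum = 25 + 347 + 405 + 244 + 543 = 1564
—
[south_avg: region IN ('south', 'west') AND priority >= 1]
order_id=800: ✓ → 98
order_id=801: ✗
order_id=802: ✗
order_id=803: ✓ → 50
order_id=804: ✓ → 153
order_id=805: ✗
order_id=806: ✗
order_id=807: ✓ → 345
order_id=808: ✓ → 405
order_id=809: ✓ → 497
order_id=810: ✗
order_id=811: ✓ → 115
order_id=812: ✗
south_avg = (98 + 50 + 153 + 345 + 405 + 497 + 115) / 7 = 237.5714285714
—
[east_avg: region IN ('east', 'south', 'north') AND channel IN ('store', 'app', 'web')]
order_id=800: ✓ → 98
order_id=801: ✓ → 25
order_id=802: ✓ → 347
order_id=803: ✗
order_id=804: ✗
order_id=805: ✗
order_id=806: ✓ → 432
order_id=807: ✗
order_id=808: ✓ → 405
order_id=809: ✓ → 497
order_id=810: ✓ → 244
order_id=811: ✓ → 115
order_id=812: ✓ → 543
east_avg = (98 + 25 + 347 + 432 + 405 + 497 + 244 + 115 + 543) / 9 = 300.6666666667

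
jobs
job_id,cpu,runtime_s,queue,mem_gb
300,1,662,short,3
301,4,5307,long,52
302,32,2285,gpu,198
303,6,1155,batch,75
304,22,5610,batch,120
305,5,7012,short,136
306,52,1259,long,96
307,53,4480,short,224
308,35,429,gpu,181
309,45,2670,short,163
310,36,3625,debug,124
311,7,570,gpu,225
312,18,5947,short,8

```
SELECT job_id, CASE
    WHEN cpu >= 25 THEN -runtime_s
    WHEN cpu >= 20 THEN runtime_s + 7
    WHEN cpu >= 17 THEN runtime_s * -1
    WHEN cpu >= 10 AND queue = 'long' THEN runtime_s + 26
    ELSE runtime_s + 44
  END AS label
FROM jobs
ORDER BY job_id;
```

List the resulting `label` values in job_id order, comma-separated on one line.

706, 5351, -2285, 1199, 5617, 7056, -1259, -4480, -429, -2670, -3625, 614, -5947

job_id=300: ELSE → 706
job_id=301: ELSE → 5351
job_id=302: cpu >= 25 → -2285
job_id=303: ELSE → 1199
job_id=304: cpu >= 20 → 5617
job_id=305: ELSE → 7056
job_id=306: cpu >= 25 → -1259
job_id=307: cpu >= 25 → -4480
job_id=308: cpu >= 25 → -429
job_id=309: cpu >= 25 → -2670
job_id=310: cpu >= 25 → -3625
job_id=311: ELSE → 614
job_id=312: cpu >= 17 → -5947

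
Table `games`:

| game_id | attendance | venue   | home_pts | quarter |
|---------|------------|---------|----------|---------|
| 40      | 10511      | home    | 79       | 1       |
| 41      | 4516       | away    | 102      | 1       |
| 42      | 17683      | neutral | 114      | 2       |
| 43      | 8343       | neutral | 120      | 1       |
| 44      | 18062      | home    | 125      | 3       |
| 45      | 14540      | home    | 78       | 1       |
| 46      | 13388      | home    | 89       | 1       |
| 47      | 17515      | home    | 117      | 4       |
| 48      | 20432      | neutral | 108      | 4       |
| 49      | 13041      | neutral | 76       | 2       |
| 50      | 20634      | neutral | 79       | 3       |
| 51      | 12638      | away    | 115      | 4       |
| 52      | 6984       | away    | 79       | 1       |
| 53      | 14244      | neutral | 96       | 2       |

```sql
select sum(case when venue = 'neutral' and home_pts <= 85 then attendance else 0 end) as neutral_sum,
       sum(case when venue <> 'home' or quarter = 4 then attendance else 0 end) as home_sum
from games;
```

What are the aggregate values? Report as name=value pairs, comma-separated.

neutral_sum=33675, home_sum=136030

[neutral_sum: venue = 'neutral' and home_pts <= 85]
game_id=40: ✗
game_id=41: ✗
game_id=42: ✗
game_id=43: ✗
game_id=44: ✗
game_id=45: ✗
game_id=46: ✗
game_id=47: ✗
game_id=48: ✗
game_id=49: ✓ → 13041
game_id=50: ✓ → 20634
game_id=51: ✗
game_id=52: ✗
game_id=53: ✗
neutral_sum = 13041 + 20634 = 33675
—
[home_sum: venue <> 'home' or quarter = 4]
game_id=40: ✗
game_id=41: ✓ → 4516
game_id=42: ✓ → 17683
game_id=43: ✓ → 8343
game_id=44: ✗
game_id=45: ✗
game_id=46: ✗
game_id=47: ✓ → 17515
game_id=48: ✓ → 20432
game_id=49: ✓ → 13041
game_id=50: ✓ → 20634
game_id=51: ✓ → 12638
game_id=52: ✓ → 6984
game_id=53: ✓ → 14244
home_sum = 4516 + 17683 + 8343 + 17515 + 20432 + 13041 + 20634 + 12638 + 6984 + 14244 = 136030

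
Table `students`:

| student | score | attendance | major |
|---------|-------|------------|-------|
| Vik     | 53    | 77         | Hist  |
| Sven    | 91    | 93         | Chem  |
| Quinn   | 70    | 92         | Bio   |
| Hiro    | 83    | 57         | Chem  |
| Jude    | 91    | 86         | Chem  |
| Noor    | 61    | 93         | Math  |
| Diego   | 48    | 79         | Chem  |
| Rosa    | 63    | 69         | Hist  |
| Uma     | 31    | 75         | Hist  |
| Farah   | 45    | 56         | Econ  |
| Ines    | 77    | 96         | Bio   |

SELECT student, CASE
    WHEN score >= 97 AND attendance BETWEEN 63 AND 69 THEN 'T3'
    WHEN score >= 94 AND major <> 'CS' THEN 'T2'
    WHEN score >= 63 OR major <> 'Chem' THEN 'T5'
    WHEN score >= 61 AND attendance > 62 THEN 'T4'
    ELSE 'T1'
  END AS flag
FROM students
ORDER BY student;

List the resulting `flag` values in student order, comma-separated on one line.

student=Diego: ELSE → T1
student=Farah: score >= 63 OR major <> 'Chem' → T5
student=Hiro: score >= 63 OR major <> 'Chem' → T5
student=Ines: score >= 63 OR major <> 'Chem' → T5
student=Jude: score >= 63 OR major <> 'Chem' → T5
student=Noor: score >= 63 OR major <> 'Chem' → T5
student=Quinn: score >= 63 OR major <> 'Chem' → T5
student=Rosa: score >= 63 OR major <> 'Chem' → T5
student=Sven: score >= 63 OR major <> 'Chem' → T5
student=Uma: score >= 63 OR major <> 'Chem' → T5
student=Vik: score >= 63 OR major <> 'Chem' → T5

T1, T5, T5, T5, T5, T5, T5, T5, T5, T5, T5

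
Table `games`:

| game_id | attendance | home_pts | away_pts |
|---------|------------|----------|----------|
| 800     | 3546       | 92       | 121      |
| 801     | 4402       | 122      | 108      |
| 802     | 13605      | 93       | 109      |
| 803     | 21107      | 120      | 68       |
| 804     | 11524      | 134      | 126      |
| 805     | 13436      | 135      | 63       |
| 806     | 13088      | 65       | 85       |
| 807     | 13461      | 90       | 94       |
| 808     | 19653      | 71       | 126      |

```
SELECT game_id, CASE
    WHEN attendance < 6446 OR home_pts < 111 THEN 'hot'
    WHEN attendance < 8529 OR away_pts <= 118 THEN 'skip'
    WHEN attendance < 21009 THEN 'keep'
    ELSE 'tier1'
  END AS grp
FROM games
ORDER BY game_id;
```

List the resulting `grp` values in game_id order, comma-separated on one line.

game_id=800: attendance < 6446 OR home_pts < 111 → hot
game_id=801: attendance < 6446 OR home_pts < 111 → hot
game_id=802: attendance < 6446 OR home_pts < 111 → hot
game_id=803: attendance < 8529 OR away_pts <= 118 → skip
game_id=804: attendance < 21009 → keep
game_id=805: attendance < 8529 OR away_pts <= 118 → skip
game_id=806: attendance < 6446 OR home_pts < 111 → hot
game_id=807: attendance < 6446 OR home_pts < 111 → hot
game_id=808: attendance < 6446 OR home_pts < 111 → hot

hot, hot, hot, skip, keep, skip, hot, hot, hot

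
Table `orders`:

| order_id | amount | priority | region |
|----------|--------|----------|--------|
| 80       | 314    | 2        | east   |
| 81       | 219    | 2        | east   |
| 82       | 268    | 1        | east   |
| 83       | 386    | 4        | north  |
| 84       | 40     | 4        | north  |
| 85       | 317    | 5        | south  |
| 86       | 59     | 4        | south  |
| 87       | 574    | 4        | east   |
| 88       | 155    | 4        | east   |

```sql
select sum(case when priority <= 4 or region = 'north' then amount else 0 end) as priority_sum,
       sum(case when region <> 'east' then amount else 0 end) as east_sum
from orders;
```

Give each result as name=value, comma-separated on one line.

[priority_sum: priority <= 4 or region = 'north']
order_id=80: ✓ → 314
order_id=81: ✓ → 219
order_id=82: ✓ → 268
order_id=83: ✓ → 386
order_id=84: ✓ → 40
order_id=85: ✗
order_id=86: ✓ → 59
order_id=87: ✓ → 574
order_id=88: ✓ → 155
priority_sum = 314 + 219 + 268 + 386 + 40 + 59 + 574 + 155 = 2015
—
[east_sum: region <> 'east']
order_id=80: ✗
order_id=81: ✗
order_id=82: ✗
order_id=83: ✓ → 386
order_id=84: ✓ → 40
order_id=85: ✓ → 317
order_id=86: ✓ → 59
order_id=87: ✗
order_id=88: ✗
east_sum = 386 + 40 + 317 + 59 = 802

priority_sum=2015, east_sum=802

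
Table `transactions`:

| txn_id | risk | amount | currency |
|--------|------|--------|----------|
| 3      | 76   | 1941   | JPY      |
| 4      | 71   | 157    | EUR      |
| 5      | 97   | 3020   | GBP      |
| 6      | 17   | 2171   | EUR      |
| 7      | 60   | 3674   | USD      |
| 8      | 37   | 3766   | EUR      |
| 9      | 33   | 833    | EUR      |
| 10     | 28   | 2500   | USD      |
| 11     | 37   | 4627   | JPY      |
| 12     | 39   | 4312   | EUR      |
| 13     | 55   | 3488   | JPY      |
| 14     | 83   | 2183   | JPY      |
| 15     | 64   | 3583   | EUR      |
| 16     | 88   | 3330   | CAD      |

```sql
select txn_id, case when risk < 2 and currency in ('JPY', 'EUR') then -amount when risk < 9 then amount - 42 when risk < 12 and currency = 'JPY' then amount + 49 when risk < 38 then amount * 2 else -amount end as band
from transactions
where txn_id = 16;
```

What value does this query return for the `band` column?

-3330

txn_id = 16: risk=88, amount=3330, currency=CAD.
risk < 2 and currency in ('JPY', 'EUR') → false
risk < 9 → false
risk < 12 and currency = 'JPY' → false
risk < 38 → false
No prior WHEN matched → ELSE → -3330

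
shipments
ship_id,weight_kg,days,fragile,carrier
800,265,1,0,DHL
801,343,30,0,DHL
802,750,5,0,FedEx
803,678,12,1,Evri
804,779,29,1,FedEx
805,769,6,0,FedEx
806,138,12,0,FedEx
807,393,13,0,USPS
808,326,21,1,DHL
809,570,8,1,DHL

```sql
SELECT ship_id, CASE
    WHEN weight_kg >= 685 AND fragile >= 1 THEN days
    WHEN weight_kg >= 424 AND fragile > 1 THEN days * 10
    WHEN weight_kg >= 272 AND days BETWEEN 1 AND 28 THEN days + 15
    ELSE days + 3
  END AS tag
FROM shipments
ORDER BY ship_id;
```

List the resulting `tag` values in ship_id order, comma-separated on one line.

4, 33, 20, 27, 29, 21, 15, 28, 36, 23

ship_id=800: ELSE → 4
ship_id=801: ELSE → 33
ship_id=802: weight_kg >= 272 AND days BETWEEN 1 AND 28 → 20
ship_id=803: weight_kg >= 272 AND days BETWEEN 1 AND 28 → 27
ship_id=804: weight_kg >= 685 AND fragile >= 1 → 29
ship_id=805: weight_kg >= 272 AND days BETWEEN 1 AND 28 → 21
ship_id=806: ELSE → 15
ship_id=807: weight_kg >= 272 AND days BETWEEN 1 AND 28 → 28
ship_id=808: weight_kg >= 272 AND days BETWEEN 1 AND 28 → 36
ship_id=809: weight_kg >= 272 AND days BETWEEN 1 AND 28 → 23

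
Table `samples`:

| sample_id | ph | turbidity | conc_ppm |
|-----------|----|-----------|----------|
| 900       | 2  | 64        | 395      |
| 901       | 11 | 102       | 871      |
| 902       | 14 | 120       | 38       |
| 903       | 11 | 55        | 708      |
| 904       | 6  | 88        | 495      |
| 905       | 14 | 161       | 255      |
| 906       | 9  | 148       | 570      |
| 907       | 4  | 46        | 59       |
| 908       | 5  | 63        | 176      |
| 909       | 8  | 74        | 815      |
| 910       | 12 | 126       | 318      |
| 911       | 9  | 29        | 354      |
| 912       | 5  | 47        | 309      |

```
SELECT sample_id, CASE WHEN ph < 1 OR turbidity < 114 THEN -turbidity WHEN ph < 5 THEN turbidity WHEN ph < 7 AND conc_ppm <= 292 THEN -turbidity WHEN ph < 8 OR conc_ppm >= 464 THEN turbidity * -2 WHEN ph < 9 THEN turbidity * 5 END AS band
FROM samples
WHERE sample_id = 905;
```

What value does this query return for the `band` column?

NULL

sample_id = 905: ph=14, turbidity=161, conc_ppm=255.
ph < 1 OR turbidity < 114 → false
ph < 5 → false
ph < 7 AND conc_ppm <= 292 → false
ph < 8 OR conc_ppm >= 464 → false
ph < 9 → false
No WHEN matched and there is no ELSE, so the CASE yields NULL.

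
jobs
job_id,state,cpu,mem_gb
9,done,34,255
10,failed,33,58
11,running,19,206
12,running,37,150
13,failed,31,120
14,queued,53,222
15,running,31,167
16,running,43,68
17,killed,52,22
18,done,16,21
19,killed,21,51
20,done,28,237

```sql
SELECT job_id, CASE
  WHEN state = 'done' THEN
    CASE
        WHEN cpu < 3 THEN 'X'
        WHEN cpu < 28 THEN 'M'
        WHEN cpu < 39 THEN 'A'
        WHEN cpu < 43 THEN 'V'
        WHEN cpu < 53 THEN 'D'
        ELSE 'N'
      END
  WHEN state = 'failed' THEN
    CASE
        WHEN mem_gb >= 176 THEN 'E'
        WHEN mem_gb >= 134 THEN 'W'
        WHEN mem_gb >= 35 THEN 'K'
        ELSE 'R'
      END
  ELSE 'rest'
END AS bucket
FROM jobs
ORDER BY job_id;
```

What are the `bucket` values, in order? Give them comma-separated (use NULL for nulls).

A, K, rest, rest, K, rest, rest, rest, rest, M, rest, A

job_id=9: state='done' → inner[cpu < 39] → A
job_id=10: state='failed' → inner[mem_gb >= 35] → K
job_id=11: state='running' → outer ELSE → rest
job_id=12: state='running' → outer ELSE → rest
job_id=13: state='failed' → inner[mem_gb >= 35] → K
job_id=14: state='queued' → outer ELSE → rest
job_id=15: state='running' → outer ELSE → rest
job_id=16: state='running' → outer ELSE → rest
job_id=17: state='killed' → outer ELSE → rest
job_id=18: state='done' → inner[cpu < 28] → M
job_id=19: state='killed' → outer ELSE → rest
job_id=20: state='done' → inner[cpu < 39] → A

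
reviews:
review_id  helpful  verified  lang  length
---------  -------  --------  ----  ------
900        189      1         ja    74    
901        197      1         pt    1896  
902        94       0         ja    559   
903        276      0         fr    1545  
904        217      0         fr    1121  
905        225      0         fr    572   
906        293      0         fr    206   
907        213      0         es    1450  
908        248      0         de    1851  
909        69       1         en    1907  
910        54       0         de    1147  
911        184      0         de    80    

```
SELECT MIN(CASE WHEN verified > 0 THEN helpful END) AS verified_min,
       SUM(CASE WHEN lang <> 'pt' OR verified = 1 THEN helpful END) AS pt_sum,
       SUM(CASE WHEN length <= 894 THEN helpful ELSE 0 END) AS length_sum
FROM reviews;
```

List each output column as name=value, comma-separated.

verified_min=69, pt_sum=2259, length_sum=985

[verified_min: verified > 0]
review_id=900: ✓ → 189
review_id=901: ✓ → 197
review_id=902: ✗
review_id=903: ✗
review_id=904: ✗
review_id=905: ✗
review_id=906: ✗
review_id=907: ✗
review_id=908: ✗
review_id=909: ✓ → 69
review_id=910: ✗
review_id=911: ✗
verified_min = MIN(189, 197, 69) = 69
—
[pt_sum: lang <> 'pt' OR verified = 1]
review_id=900: ✓ → 189
review_id=901: ✓ → 197
review_id=902: ✓ → 94
review_id=903: ✓ → 276
review_id=904: ✓ → 217
review_id=905: ✓ → 225
review_id=906: ✓ → 293
review_id=907: ✓ → 213
review_id=908: ✓ → 248
review_id=909: ✓ → 69
review_id=910: ✓ → 54
review_id=911: ✓ → 184
pt_sum = 189 + 197 + 94 + 276 + 217 + 225 + 293 + 213 + 248 + 69 + 54 + 184 = 2259
—
[length_sum: length <= 894]
review_id=900: ✓ → 189
review_id=901: ✗
review_id=902: ✓ → 94
review_id=903: ✗
review_id=904: ✗
review_id=905: ✓ → 225
review_id=906: ✓ → 293
review_id=907: ✗
review_id=908: ✗
review_id=909: ✗
review_id=910: ✗
review_id=911: ✓ → 184
length_sum = 189 + 94 + 225 + 293 + 184 = 985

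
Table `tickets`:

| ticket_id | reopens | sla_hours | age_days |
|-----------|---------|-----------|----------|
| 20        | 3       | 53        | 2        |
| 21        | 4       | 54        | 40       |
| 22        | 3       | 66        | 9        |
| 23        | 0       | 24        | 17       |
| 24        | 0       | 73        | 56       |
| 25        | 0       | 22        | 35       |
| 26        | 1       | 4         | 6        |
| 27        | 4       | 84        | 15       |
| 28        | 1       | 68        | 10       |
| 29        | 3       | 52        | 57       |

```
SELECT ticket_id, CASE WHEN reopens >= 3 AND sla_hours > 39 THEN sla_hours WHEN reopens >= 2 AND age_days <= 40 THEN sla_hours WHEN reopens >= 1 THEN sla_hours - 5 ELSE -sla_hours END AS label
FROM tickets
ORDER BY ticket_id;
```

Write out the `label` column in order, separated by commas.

ticket_id=20: reopens >= 3 AND sla_hours > 39 → 53
ticket_id=21: reopens >= 3 AND sla_hours > 39 → 54
ticket_id=22: reopens >= 3 AND sla_hours > 39 → 66
ticket_id=23: ELSE → -24
ticket_id=24: ELSE → -73
ticket_id=25: ELSE → -22
ticket_id=26: reopens >= 1 → -1
ticket_id=27: reopens >= 3 AND sla_hours > 39 → 84
ticket_id=28: reopens >= 1 → 63
ticket_id=29: reopens >= 3 AND sla_hours > 39 → 52

53, 54, 66, -24, -73, -22, -1, 84, 63, 52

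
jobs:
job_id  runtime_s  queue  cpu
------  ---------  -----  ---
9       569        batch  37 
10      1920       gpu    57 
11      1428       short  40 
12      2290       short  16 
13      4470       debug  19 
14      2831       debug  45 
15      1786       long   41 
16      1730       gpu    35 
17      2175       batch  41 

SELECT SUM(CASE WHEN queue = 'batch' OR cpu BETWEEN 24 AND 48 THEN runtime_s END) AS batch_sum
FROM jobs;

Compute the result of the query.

10519

job_id=9: ✓ → 569
job_id=10: ✗
job_id=11: ✓ → 1428
job_id=12: ✗
job_id=13: ✗
job_id=14: ✓ → 2831
job_id=15: ✓ → 1786
job_id=16: ✓ → 1730
job_id=17: ✓ → 2175
batch_sum = 569 + 1428 + 2831 + 1786 + 1730 + 2175 = 10519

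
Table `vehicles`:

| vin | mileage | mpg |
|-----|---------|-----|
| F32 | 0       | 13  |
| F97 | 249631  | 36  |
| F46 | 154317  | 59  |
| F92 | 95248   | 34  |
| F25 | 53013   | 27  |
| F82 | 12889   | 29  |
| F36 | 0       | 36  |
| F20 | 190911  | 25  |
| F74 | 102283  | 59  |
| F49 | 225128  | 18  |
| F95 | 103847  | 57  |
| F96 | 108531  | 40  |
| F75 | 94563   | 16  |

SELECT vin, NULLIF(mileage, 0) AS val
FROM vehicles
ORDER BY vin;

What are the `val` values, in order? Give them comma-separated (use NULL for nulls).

190911, 53013, NULL, NULL, 154317, 225128, 102283, 94563, 12889, 95248, 103847, 108531, 249631

vin=F20: mileage=190911 vs 0: differ → 190911
vin=F25: mileage=53013 vs 0: differ → 53013
vin=F32: mileage=0 vs 0: equal → NULL
vin=F36: mileage=0 vs 0: equal → NULL
vin=F46: mileage=154317 vs 0: differ → 154317
vin=F49: mileage=225128 vs 0: differ → 225128
vin=F74: mileage=102283 vs 0: differ → 102283
vin=F75: mileage=94563 vs 0: differ → 94563
vin=F82: mileage=12889 vs 0: differ → 12889
vin=F92: mileage=95248 vs 0: differ → 95248
vin=F95: mileage=103847 vs 0: differ → 103847
vin=F96: mileage=108531 vs 0: differ → 108531
vin=F97: mileage=249631 vs 0: differ → 249631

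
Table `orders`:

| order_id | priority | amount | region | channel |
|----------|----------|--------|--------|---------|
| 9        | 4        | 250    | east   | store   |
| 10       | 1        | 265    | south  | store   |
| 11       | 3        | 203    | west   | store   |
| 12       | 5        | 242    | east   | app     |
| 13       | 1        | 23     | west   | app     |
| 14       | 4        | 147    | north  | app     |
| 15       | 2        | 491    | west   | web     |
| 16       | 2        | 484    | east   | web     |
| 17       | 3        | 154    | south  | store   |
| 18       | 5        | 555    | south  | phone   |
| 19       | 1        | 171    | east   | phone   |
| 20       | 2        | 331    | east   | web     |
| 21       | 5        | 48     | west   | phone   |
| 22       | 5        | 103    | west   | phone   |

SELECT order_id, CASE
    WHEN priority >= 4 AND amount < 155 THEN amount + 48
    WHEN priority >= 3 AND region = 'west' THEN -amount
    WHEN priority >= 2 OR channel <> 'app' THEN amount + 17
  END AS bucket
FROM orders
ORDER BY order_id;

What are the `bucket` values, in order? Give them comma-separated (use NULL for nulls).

order_id=9: priority >= 2 OR channel <> 'app' → 267
order_id=10: priority >= 2 OR channel <> 'app' → 282
order_id=11: priority >= 3 AND region = 'west' → -203
order_id=12: priority >= 2 OR channel <> 'app' → 259
order_id=13: (no match → NULL) → NULL
order_id=14: priority >= 4 AND amount < 155 → 195
order_id=15: priority >= 2 OR channel <> 'app' → 508
order_id=16: priority >= 2 OR channel <> 'app' → 501
order_id=17: priority >= 2 OR channel <> 'app' → 171
order_id=18: priority >= 2 OR channel <> 'app' → 572
order_id=19: priority >= 2 OR channel <> 'app' → 188
order_id=20: priority >= 2 OR channel <> 'app' → 348
order_id=21: priority >= 4 AND amount < 155 → 96
order_id=22: priority >= 4 AND amount < 155 → 151

267, 282, -203, 259, NULL, 195, 508, 501, 171, 572, 188, 348, 96, 151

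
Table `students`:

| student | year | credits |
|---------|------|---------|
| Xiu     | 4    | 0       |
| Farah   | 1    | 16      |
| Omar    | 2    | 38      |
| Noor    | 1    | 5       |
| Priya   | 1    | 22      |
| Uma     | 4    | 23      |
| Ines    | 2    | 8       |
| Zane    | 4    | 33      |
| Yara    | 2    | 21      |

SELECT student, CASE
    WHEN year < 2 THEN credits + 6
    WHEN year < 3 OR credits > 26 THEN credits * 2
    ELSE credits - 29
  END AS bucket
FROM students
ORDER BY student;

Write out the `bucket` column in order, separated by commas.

student=Farah: year < 2 → 22
student=Ines: year < 3 OR credits > 26 → 16
student=Noor: year < 2 → 11
student=Omar: year < 3 OR credits > 26 → 76
student=Priya: year < 2 → 28
student=Uma: ELSE → -6
student=Xiu: ELSE → -29
student=Yara: year < 3 OR credits > 26 → 42
student=Zane: year < 3 OR credits > 26 → 66

22, 16, 11, 76, 28, -6, -29, 42, 66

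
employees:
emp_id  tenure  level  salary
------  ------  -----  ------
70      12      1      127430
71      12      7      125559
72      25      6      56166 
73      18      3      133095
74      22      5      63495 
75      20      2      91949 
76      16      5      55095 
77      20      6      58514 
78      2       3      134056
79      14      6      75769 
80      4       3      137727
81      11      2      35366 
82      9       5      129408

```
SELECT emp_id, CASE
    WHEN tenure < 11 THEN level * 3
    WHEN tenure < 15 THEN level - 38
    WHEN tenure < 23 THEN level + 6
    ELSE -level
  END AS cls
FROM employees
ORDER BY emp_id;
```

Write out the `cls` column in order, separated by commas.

-37, -31, -6, 9, 11, 8, 11, 12, 9, -32, 9, -36, 15

emp_id=70: tenure < 15 → -37
emp_id=71: tenure < 15 → -31
emp_id=72: ELSE → -6
emp_id=73: tenure < 23 → 9
emp_id=74: tenure < 23 → 11
emp_id=75: tenure < 23 → 8
emp_id=76: tenure < 23 → 11
emp_id=77: tenure < 23 → 12
emp_id=78: tenure < 11 → 9
emp_id=79: tenure < 15 → -32
emp_id=80: tenure < 11 → 9
emp_id=81: tenure < 15 → -36
emp_id=82: tenure < 11 → 15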